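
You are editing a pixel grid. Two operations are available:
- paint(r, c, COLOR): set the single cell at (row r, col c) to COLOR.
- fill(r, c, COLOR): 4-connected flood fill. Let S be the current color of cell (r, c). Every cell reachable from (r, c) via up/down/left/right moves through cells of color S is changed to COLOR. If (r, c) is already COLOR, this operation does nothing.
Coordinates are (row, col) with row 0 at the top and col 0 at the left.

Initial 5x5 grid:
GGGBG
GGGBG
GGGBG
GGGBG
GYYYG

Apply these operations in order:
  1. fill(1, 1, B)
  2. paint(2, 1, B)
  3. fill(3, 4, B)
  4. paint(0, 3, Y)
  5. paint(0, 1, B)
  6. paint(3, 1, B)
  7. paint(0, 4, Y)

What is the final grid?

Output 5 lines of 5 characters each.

After op 1 fill(1,1,B) [13 cells changed]:
BBBBG
BBBBG
BBBBG
BBBBG
BYYYG
After op 2 paint(2,1,B):
BBBBG
BBBBG
BBBBG
BBBBG
BYYYG
After op 3 fill(3,4,B) [5 cells changed]:
BBBBB
BBBBB
BBBBB
BBBBB
BYYYB
After op 4 paint(0,3,Y):
BBBYB
BBBBB
BBBBB
BBBBB
BYYYB
After op 5 paint(0,1,B):
BBBYB
BBBBB
BBBBB
BBBBB
BYYYB
After op 6 paint(3,1,B):
BBBYB
BBBBB
BBBBB
BBBBB
BYYYB
After op 7 paint(0,4,Y):
BBBYY
BBBBB
BBBBB
BBBBB
BYYYB

Answer: BBBYY
BBBBB
BBBBB
BBBBB
BYYYB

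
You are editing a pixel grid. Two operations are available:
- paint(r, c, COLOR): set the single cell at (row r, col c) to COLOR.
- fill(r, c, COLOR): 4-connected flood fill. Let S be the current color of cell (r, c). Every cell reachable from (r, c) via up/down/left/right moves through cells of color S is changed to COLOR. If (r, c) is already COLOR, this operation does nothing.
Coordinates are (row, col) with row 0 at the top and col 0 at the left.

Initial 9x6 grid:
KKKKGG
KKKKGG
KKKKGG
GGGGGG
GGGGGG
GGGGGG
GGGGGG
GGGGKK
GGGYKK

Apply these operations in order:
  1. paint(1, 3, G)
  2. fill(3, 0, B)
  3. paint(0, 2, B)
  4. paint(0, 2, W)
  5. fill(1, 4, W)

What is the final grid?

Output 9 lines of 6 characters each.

After op 1 paint(1,3,G):
KKKKGG
KKKGGG
KKKKGG
GGGGGG
GGGGGG
GGGGGG
GGGGGG
GGGGKK
GGGYKK
After op 2 fill(3,0,B) [38 cells changed]:
KKKKBB
KKKBBB
KKKKBB
BBBBBB
BBBBBB
BBBBBB
BBBBBB
BBBBKK
BBBYKK
After op 3 paint(0,2,B):
KKBKBB
KKKBBB
KKKKBB
BBBBBB
BBBBBB
BBBBBB
BBBBBB
BBBBKK
BBBYKK
After op 4 paint(0,2,W):
KKWKBB
KKKBBB
KKKKBB
BBBBBB
BBBBBB
BBBBBB
BBBBBB
BBBBKK
BBBYKK
After op 5 fill(1,4,W) [38 cells changed]:
KKWKWW
KKKWWW
KKKKWW
WWWWWW
WWWWWW
WWWWWW
WWWWWW
WWWWKK
WWWYKK

Answer: KKWKWW
KKKWWW
KKKKWW
WWWWWW
WWWWWW
WWWWWW
WWWWWW
WWWWKK
WWWYKK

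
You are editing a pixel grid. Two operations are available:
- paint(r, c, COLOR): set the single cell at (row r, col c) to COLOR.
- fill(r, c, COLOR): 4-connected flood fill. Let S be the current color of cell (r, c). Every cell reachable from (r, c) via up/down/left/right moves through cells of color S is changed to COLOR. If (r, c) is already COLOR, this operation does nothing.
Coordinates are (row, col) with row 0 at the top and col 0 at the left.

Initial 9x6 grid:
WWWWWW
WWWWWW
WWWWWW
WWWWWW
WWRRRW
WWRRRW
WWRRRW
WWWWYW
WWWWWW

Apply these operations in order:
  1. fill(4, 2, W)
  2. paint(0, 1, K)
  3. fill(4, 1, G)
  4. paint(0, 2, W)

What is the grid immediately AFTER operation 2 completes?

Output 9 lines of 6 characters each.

Answer: WKWWWW
WWWWWW
WWWWWW
WWWWWW
WWWWWW
WWWWWW
WWWWWW
WWWWYW
WWWWWW

Derivation:
After op 1 fill(4,2,W) [9 cells changed]:
WWWWWW
WWWWWW
WWWWWW
WWWWWW
WWWWWW
WWWWWW
WWWWWW
WWWWYW
WWWWWW
After op 2 paint(0,1,K):
WKWWWW
WWWWWW
WWWWWW
WWWWWW
WWWWWW
WWWWWW
WWWWWW
WWWWYW
WWWWWW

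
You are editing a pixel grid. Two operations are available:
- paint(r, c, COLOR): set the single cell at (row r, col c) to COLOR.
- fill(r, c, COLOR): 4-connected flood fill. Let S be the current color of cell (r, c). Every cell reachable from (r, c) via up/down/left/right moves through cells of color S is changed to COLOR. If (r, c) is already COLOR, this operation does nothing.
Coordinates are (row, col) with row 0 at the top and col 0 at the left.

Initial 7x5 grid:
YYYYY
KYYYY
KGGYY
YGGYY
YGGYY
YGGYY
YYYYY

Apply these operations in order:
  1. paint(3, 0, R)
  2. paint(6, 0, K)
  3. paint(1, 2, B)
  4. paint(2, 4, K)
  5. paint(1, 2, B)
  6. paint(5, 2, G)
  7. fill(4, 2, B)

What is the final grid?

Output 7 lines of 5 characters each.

Answer: YYYYY
KYBYY
KBBYK
RBBYY
YBBYY
YBBYY
KYYYY

Derivation:
After op 1 paint(3,0,R):
YYYYY
KYYYY
KGGYY
RGGYY
YGGYY
YGGYY
YYYYY
After op 2 paint(6,0,K):
YYYYY
KYYYY
KGGYY
RGGYY
YGGYY
YGGYY
KYYYY
After op 3 paint(1,2,B):
YYYYY
KYBYY
KGGYY
RGGYY
YGGYY
YGGYY
KYYYY
After op 4 paint(2,4,K):
YYYYY
KYBYY
KGGYK
RGGYY
YGGYY
YGGYY
KYYYY
After op 5 paint(1,2,B):
YYYYY
KYBYY
KGGYK
RGGYY
YGGYY
YGGYY
KYYYY
After op 6 paint(5,2,G):
YYYYY
KYBYY
KGGYK
RGGYY
YGGYY
YGGYY
KYYYY
After op 7 fill(4,2,B) [8 cells changed]:
YYYYY
KYBYY
KBBYK
RBBYY
YBBYY
YBBYY
KYYYY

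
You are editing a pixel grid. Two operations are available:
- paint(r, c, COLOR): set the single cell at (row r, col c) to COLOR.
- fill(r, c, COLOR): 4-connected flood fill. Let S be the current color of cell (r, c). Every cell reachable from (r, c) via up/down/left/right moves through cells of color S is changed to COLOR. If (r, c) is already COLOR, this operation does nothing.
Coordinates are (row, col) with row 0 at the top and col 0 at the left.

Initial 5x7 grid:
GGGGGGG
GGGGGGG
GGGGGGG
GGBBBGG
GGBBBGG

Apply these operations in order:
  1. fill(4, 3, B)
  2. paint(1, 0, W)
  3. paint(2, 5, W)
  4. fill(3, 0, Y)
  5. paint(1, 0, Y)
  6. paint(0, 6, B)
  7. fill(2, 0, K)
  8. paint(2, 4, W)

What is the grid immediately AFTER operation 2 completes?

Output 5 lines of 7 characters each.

After op 1 fill(4,3,B) [0 cells changed]:
GGGGGGG
GGGGGGG
GGGGGGG
GGBBBGG
GGBBBGG
After op 2 paint(1,0,W):
GGGGGGG
WGGGGGG
GGGGGGG
GGBBBGG
GGBBBGG

Answer: GGGGGGG
WGGGGGG
GGGGGGG
GGBBBGG
GGBBBGG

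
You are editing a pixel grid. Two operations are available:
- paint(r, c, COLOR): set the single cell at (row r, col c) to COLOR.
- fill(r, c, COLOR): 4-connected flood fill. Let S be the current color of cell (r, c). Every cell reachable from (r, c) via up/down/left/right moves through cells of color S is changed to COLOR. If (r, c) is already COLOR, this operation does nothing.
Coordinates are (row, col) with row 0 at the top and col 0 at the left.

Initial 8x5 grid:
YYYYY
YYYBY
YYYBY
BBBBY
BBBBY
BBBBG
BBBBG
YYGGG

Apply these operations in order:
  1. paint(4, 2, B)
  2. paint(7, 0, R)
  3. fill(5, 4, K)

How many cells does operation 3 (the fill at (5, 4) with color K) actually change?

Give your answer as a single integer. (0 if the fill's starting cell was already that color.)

After op 1 paint(4,2,B):
YYYYY
YYYBY
YYYBY
BBBBY
BBBBY
BBBBG
BBBBG
YYGGG
After op 2 paint(7,0,R):
YYYYY
YYYBY
YYYBY
BBBBY
BBBBY
BBBBG
BBBBG
RYGGG
After op 3 fill(5,4,K) [5 cells changed]:
YYYYY
YYYBY
YYYBY
BBBBY
BBBBY
BBBBK
BBBBK
RYKKK

Answer: 5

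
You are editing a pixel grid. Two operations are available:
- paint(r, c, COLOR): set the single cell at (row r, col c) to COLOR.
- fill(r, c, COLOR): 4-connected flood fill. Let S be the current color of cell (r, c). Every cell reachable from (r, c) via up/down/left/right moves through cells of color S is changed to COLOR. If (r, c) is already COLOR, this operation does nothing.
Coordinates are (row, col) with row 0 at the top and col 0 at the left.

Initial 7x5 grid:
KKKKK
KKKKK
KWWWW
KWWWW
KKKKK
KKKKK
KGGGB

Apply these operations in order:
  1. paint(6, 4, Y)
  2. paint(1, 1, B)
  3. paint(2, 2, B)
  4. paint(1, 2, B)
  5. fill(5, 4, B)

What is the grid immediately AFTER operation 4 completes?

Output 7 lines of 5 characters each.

Answer: KKKKK
KBBKK
KWBWW
KWWWW
KKKKK
KKKKK
KGGGY

Derivation:
After op 1 paint(6,4,Y):
KKKKK
KKKKK
KWWWW
KWWWW
KKKKK
KKKKK
KGGGY
After op 2 paint(1,1,B):
KKKKK
KBKKK
KWWWW
KWWWW
KKKKK
KKKKK
KGGGY
After op 3 paint(2,2,B):
KKKKK
KBKKK
KWBWW
KWWWW
KKKKK
KKKKK
KGGGY
After op 4 paint(1,2,B):
KKKKK
KBBKK
KWBWW
KWWWW
KKKKK
KKKKK
KGGGY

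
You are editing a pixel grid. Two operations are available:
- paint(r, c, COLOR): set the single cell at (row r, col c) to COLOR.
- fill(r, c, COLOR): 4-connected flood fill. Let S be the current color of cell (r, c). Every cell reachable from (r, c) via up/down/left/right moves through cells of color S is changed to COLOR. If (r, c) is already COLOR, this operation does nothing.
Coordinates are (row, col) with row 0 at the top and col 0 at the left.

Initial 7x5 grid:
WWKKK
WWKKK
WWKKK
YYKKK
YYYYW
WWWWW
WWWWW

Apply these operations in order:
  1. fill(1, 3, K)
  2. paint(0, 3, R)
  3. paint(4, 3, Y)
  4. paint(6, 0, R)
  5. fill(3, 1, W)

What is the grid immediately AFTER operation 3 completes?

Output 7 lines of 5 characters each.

After op 1 fill(1,3,K) [0 cells changed]:
WWKKK
WWKKK
WWKKK
YYKKK
YYYYW
WWWWW
WWWWW
After op 2 paint(0,3,R):
WWKRK
WWKKK
WWKKK
YYKKK
YYYYW
WWWWW
WWWWW
After op 3 paint(4,3,Y):
WWKRK
WWKKK
WWKKK
YYKKK
YYYYW
WWWWW
WWWWW

Answer: WWKRK
WWKKK
WWKKK
YYKKK
YYYYW
WWWWW
WWWWW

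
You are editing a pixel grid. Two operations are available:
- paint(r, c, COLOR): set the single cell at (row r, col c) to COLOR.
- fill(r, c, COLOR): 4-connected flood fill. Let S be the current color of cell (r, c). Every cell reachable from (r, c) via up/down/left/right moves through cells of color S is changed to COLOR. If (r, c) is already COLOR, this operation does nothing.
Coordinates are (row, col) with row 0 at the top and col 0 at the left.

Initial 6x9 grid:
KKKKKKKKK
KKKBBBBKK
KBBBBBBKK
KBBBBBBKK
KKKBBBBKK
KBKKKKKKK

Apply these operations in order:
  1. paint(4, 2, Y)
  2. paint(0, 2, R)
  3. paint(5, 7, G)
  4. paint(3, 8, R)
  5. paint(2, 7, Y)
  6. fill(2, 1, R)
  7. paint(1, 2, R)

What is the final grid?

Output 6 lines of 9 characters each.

After op 1 paint(4,2,Y):
KKKKKKKKK
KKKBBBBKK
KBBBBBBKK
KBBBBBBKK
KKYBBBBKK
KBKKKKKKK
After op 2 paint(0,2,R):
KKRKKKKKK
KKKBBBBKK
KBBBBBBKK
KBBBBBBKK
KKYBBBBKK
KBKKKKKKK
After op 3 paint(5,7,G):
KKRKKKKKK
KKKBBBBKK
KBBBBBBKK
KBBBBBBKK
KKYBBBBKK
KBKKKKKGK
After op 4 paint(3,8,R):
KKRKKKKKK
KKKBBBBKK
KBBBBBBKK
KBBBBBBKR
KKYBBBBKK
KBKKKKKGK
After op 5 paint(2,7,Y):
KKRKKKKKK
KKKBBBBKK
KBBBBBBYK
KBBBBBBKR
KKYBBBBKK
KBKKKKKGK
After op 6 fill(2,1,R) [20 cells changed]:
KKRKKKKKK
KKKRRRRKK
KRRRRRRYK
KRRRRRRKR
KKYRRRRKK
KBKKKKKGK
After op 7 paint(1,2,R):
KKRKKKKKK
KKRRRRRKK
KRRRRRRYK
KRRRRRRKR
KKYRRRRKK
KBKKKKKGK

Answer: KKRKKKKKK
KKRRRRRKK
KRRRRRRYK
KRRRRRRKR
KKYRRRRKK
KBKKKKKGK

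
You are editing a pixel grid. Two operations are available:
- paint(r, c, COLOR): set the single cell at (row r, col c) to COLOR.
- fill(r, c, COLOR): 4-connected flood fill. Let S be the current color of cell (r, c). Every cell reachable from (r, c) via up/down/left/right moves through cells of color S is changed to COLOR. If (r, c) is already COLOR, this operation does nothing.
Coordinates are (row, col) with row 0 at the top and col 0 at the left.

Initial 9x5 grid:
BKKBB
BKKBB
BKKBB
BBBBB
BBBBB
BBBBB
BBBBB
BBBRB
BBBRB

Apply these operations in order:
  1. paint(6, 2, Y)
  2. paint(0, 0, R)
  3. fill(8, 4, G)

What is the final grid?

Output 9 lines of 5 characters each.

Answer: RKKGG
GKKGG
GKKGG
GGGGG
GGGGG
GGGGG
GGYGG
GGGRG
GGGRG

Derivation:
After op 1 paint(6,2,Y):
BKKBB
BKKBB
BKKBB
BBBBB
BBBBB
BBBBB
BBYBB
BBBRB
BBBRB
After op 2 paint(0,0,R):
RKKBB
BKKBB
BKKBB
BBBBB
BBBBB
BBBBB
BBYBB
BBBRB
BBBRB
After op 3 fill(8,4,G) [35 cells changed]:
RKKGG
GKKGG
GKKGG
GGGGG
GGGGG
GGGGG
GGYGG
GGGRG
GGGRG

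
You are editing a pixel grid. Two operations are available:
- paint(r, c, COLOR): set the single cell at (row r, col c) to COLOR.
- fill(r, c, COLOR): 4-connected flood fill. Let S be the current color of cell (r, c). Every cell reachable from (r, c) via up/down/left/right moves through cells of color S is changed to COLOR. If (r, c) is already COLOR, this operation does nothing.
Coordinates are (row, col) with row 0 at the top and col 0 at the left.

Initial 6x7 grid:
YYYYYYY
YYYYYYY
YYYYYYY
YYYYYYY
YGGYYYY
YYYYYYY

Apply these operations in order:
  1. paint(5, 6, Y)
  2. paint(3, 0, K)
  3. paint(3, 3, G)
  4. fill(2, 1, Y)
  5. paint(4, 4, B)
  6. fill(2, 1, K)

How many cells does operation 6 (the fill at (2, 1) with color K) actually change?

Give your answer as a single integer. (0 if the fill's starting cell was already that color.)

Answer: 37

Derivation:
After op 1 paint(5,6,Y):
YYYYYYY
YYYYYYY
YYYYYYY
YYYYYYY
YGGYYYY
YYYYYYY
After op 2 paint(3,0,K):
YYYYYYY
YYYYYYY
YYYYYYY
KYYYYYY
YGGYYYY
YYYYYYY
After op 3 paint(3,3,G):
YYYYYYY
YYYYYYY
YYYYYYY
KYYGYYY
YGGYYYY
YYYYYYY
After op 4 fill(2,1,Y) [0 cells changed]:
YYYYYYY
YYYYYYY
YYYYYYY
KYYGYYY
YGGYYYY
YYYYYYY
After op 5 paint(4,4,B):
YYYYYYY
YYYYYYY
YYYYYYY
KYYGYYY
YGGYBYY
YYYYYYY
After op 6 fill(2,1,K) [37 cells changed]:
KKKKKKK
KKKKKKK
KKKKKKK
KKKGKKK
KGGKBKK
KKKKKKK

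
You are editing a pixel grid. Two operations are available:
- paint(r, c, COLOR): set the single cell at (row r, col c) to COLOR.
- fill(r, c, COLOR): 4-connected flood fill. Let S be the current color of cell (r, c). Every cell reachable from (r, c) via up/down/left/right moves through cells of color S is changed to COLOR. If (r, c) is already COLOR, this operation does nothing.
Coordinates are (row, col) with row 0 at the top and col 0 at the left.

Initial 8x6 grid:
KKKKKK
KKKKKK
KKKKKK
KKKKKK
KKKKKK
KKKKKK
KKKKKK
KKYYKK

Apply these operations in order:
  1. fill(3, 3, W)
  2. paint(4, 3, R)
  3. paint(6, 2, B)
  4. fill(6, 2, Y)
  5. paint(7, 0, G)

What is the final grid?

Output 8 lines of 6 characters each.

Answer: WWWWWW
WWWWWW
WWWWWW
WWWWWW
WWWRWW
WWWWWW
WWYWWW
GWYYWW

Derivation:
After op 1 fill(3,3,W) [46 cells changed]:
WWWWWW
WWWWWW
WWWWWW
WWWWWW
WWWWWW
WWWWWW
WWWWWW
WWYYWW
After op 2 paint(4,3,R):
WWWWWW
WWWWWW
WWWWWW
WWWWWW
WWWRWW
WWWWWW
WWWWWW
WWYYWW
After op 3 paint(6,2,B):
WWWWWW
WWWWWW
WWWWWW
WWWWWW
WWWRWW
WWWWWW
WWBWWW
WWYYWW
After op 4 fill(6,2,Y) [1 cells changed]:
WWWWWW
WWWWWW
WWWWWW
WWWWWW
WWWRWW
WWWWWW
WWYWWW
WWYYWW
After op 5 paint(7,0,G):
WWWWWW
WWWWWW
WWWWWW
WWWWWW
WWWRWW
WWWWWW
WWYWWW
GWYYWW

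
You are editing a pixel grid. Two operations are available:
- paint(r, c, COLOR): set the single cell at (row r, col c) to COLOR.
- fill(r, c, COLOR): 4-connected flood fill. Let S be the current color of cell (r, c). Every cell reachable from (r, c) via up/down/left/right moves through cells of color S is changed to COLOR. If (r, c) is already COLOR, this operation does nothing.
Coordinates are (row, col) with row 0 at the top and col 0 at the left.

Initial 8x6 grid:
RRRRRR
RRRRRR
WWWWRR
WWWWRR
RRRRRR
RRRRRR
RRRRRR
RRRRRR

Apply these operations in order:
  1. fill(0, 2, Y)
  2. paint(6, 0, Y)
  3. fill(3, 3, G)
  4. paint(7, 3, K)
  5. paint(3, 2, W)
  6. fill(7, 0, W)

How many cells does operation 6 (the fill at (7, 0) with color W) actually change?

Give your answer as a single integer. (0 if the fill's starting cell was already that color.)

Answer: 39

Derivation:
After op 1 fill(0,2,Y) [40 cells changed]:
YYYYYY
YYYYYY
WWWWYY
WWWWYY
YYYYYY
YYYYYY
YYYYYY
YYYYYY
After op 2 paint(6,0,Y):
YYYYYY
YYYYYY
WWWWYY
WWWWYY
YYYYYY
YYYYYY
YYYYYY
YYYYYY
After op 3 fill(3,3,G) [8 cells changed]:
YYYYYY
YYYYYY
GGGGYY
GGGGYY
YYYYYY
YYYYYY
YYYYYY
YYYYYY
After op 4 paint(7,3,K):
YYYYYY
YYYYYY
GGGGYY
GGGGYY
YYYYYY
YYYYYY
YYYYYY
YYYKYY
After op 5 paint(3,2,W):
YYYYYY
YYYYYY
GGGGYY
GGWGYY
YYYYYY
YYYYYY
YYYYYY
YYYKYY
After op 6 fill(7,0,W) [39 cells changed]:
WWWWWW
WWWWWW
GGGGWW
GGWGWW
WWWWWW
WWWWWW
WWWWWW
WWWKWW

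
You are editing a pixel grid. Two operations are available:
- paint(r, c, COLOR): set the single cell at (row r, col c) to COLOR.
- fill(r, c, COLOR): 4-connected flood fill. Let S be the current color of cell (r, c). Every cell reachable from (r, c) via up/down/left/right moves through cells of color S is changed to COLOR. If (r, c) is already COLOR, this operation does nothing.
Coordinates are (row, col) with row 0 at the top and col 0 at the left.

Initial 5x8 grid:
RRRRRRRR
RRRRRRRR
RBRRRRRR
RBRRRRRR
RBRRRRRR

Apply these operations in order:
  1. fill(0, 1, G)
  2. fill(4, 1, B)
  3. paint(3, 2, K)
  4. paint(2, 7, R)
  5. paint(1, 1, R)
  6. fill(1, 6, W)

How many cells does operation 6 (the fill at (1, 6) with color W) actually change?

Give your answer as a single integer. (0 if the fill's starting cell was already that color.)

Answer: 34

Derivation:
After op 1 fill(0,1,G) [37 cells changed]:
GGGGGGGG
GGGGGGGG
GBGGGGGG
GBGGGGGG
GBGGGGGG
After op 2 fill(4,1,B) [0 cells changed]:
GGGGGGGG
GGGGGGGG
GBGGGGGG
GBGGGGGG
GBGGGGGG
After op 3 paint(3,2,K):
GGGGGGGG
GGGGGGGG
GBGGGGGG
GBKGGGGG
GBGGGGGG
After op 4 paint(2,7,R):
GGGGGGGG
GGGGGGGG
GBGGGGGR
GBKGGGGG
GBGGGGGG
After op 5 paint(1,1,R):
GGGGGGGG
GRGGGGGG
GBGGGGGR
GBKGGGGG
GBGGGGGG
After op 6 fill(1,6,W) [34 cells changed]:
WWWWWWWW
WRWWWWWW
WBWWWWWR
WBKWWWWW
WBWWWWWW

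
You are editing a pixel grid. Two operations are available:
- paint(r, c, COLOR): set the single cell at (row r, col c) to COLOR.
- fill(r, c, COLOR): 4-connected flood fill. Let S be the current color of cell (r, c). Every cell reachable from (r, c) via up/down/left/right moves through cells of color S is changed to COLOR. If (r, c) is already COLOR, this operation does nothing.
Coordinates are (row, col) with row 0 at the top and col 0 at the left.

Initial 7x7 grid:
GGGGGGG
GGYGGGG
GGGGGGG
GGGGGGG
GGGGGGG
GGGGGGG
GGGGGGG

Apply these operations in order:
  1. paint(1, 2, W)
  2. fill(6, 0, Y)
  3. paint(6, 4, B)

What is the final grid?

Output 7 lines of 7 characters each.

Answer: YYYYYYY
YYWYYYY
YYYYYYY
YYYYYYY
YYYYYYY
YYYYYYY
YYYYBYY

Derivation:
After op 1 paint(1,2,W):
GGGGGGG
GGWGGGG
GGGGGGG
GGGGGGG
GGGGGGG
GGGGGGG
GGGGGGG
After op 2 fill(6,0,Y) [48 cells changed]:
YYYYYYY
YYWYYYY
YYYYYYY
YYYYYYY
YYYYYYY
YYYYYYY
YYYYYYY
After op 3 paint(6,4,B):
YYYYYYY
YYWYYYY
YYYYYYY
YYYYYYY
YYYYYYY
YYYYYYY
YYYYBYY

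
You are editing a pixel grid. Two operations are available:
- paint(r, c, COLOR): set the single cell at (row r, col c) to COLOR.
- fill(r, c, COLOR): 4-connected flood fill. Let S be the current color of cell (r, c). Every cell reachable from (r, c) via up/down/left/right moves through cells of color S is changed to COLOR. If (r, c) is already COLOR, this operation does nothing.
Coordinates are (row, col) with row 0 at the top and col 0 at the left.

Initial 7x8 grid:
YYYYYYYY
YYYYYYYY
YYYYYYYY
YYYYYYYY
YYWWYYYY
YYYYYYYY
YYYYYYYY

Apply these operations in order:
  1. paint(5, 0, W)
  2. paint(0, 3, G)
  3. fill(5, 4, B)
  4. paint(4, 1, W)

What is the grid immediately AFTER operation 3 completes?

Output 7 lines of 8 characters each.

After op 1 paint(5,0,W):
YYYYYYYY
YYYYYYYY
YYYYYYYY
YYYYYYYY
YYWWYYYY
WYYYYYYY
YYYYYYYY
After op 2 paint(0,3,G):
YYYGYYYY
YYYYYYYY
YYYYYYYY
YYYYYYYY
YYWWYYYY
WYYYYYYY
YYYYYYYY
After op 3 fill(5,4,B) [52 cells changed]:
BBBGBBBB
BBBBBBBB
BBBBBBBB
BBBBBBBB
BBWWBBBB
WBBBBBBB
BBBBBBBB

Answer: BBBGBBBB
BBBBBBBB
BBBBBBBB
BBBBBBBB
BBWWBBBB
WBBBBBBB
BBBBBBBB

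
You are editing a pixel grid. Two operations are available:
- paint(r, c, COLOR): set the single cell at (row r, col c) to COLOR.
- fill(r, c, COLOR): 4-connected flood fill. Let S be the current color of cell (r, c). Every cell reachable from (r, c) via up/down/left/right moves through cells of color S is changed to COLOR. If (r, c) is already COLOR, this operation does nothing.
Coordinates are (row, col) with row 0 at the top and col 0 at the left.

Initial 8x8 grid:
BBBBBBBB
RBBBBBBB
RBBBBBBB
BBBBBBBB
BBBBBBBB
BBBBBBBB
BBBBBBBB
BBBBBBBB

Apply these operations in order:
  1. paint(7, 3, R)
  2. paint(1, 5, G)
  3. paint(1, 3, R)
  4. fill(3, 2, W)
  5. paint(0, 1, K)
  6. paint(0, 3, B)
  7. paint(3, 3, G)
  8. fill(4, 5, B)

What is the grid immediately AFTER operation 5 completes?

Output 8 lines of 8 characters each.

Answer: WKWWWWWW
RWWRWGWW
RWWWWWWW
WWWWWWWW
WWWWWWWW
WWWWWWWW
WWWWWWWW
WWWRWWWW

Derivation:
After op 1 paint(7,3,R):
BBBBBBBB
RBBBBBBB
RBBBBBBB
BBBBBBBB
BBBBBBBB
BBBBBBBB
BBBBBBBB
BBBRBBBB
After op 2 paint(1,5,G):
BBBBBBBB
RBBBBGBB
RBBBBBBB
BBBBBBBB
BBBBBBBB
BBBBBBBB
BBBBBBBB
BBBRBBBB
After op 3 paint(1,3,R):
BBBBBBBB
RBBRBGBB
RBBBBBBB
BBBBBBBB
BBBBBBBB
BBBBBBBB
BBBBBBBB
BBBRBBBB
After op 4 fill(3,2,W) [59 cells changed]:
WWWWWWWW
RWWRWGWW
RWWWWWWW
WWWWWWWW
WWWWWWWW
WWWWWWWW
WWWWWWWW
WWWRWWWW
After op 5 paint(0,1,K):
WKWWWWWW
RWWRWGWW
RWWWWWWW
WWWWWWWW
WWWWWWWW
WWWWWWWW
WWWWWWWW
WWWRWWWW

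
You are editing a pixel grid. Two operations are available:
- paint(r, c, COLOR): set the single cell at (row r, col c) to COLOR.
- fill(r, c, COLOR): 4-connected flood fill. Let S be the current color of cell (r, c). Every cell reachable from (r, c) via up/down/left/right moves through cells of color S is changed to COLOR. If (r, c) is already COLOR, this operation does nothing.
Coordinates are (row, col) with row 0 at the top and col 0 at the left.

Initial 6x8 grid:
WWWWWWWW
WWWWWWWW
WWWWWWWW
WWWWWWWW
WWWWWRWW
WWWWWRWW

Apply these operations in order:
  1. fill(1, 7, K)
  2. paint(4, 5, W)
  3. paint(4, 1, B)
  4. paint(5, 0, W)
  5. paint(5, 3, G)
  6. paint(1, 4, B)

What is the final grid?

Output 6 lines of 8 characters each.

Answer: KKKKKKKK
KKKKBKKK
KKKKKKKK
KKKKKKKK
KBKKKWKK
WKKGKRKK

Derivation:
After op 1 fill(1,7,K) [46 cells changed]:
KKKKKKKK
KKKKKKKK
KKKKKKKK
KKKKKKKK
KKKKKRKK
KKKKKRKK
After op 2 paint(4,5,W):
KKKKKKKK
KKKKKKKK
KKKKKKKK
KKKKKKKK
KKKKKWKK
KKKKKRKK
After op 3 paint(4,1,B):
KKKKKKKK
KKKKKKKK
KKKKKKKK
KKKKKKKK
KBKKKWKK
KKKKKRKK
After op 4 paint(5,0,W):
KKKKKKKK
KKKKKKKK
KKKKKKKK
KKKKKKKK
KBKKKWKK
WKKKKRKK
After op 5 paint(5,3,G):
KKKKKKKK
KKKKKKKK
KKKKKKKK
KKKKKKKK
KBKKKWKK
WKKGKRKK
After op 6 paint(1,4,B):
KKKKKKKK
KKKKBKKK
KKKKKKKK
KKKKKKKK
KBKKKWKK
WKKGKRKK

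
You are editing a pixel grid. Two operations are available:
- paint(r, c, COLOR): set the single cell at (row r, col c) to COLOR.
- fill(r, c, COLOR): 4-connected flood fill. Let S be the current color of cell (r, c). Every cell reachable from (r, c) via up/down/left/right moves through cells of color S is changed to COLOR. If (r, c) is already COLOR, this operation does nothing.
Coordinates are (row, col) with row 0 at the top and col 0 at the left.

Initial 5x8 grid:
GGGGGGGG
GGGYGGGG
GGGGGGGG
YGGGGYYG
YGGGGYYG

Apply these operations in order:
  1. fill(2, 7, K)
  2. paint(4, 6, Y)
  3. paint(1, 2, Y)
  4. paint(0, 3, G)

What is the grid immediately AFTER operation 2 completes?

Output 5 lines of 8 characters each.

Answer: KKKKKKKK
KKKYKKKK
KKKKKKKK
YKKKKYYK
YKKKKYYK

Derivation:
After op 1 fill(2,7,K) [33 cells changed]:
KKKKKKKK
KKKYKKKK
KKKKKKKK
YKKKKYYK
YKKKKYYK
After op 2 paint(4,6,Y):
KKKKKKKK
KKKYKKKK
KKKKKKKK
YKKKKYYK
YKKKKYYK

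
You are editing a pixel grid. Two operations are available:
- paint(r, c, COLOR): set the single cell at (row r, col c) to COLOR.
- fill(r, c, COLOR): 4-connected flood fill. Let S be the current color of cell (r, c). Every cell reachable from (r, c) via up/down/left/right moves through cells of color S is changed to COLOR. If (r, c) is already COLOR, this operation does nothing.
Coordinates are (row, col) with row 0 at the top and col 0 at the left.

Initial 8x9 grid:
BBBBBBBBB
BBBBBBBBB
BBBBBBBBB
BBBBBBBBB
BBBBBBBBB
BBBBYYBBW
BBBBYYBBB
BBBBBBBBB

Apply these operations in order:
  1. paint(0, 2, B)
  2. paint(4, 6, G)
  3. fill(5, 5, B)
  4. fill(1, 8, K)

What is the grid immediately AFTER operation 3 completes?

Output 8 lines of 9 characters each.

Answer: BBBBBBBBB
BBBBBBBBB
BBBBBBBBB
BBBBBBBBB
BBBBBBGBB
BBBBBBBBW
BBBBBBBBB
BBBBBBBBB

Derivation:
After op 1 paint(0,2,B):
BBBBBBBBB
BBBBBBBBB
BBBBBBBBB
BBBBBBBBB
BBBBBBBBB
BBBBYYBBW
BBBBYYBBB
BBBBBBBBB
After op 2 paint(4,6,G):
BBBBBBBBB
BBBBBBBBB
BBBBBBBBB
BBBBBBBBB
BBBBBBGBB
BBBBYYBBW
BBBBYYBBB
BBBBBBBBB
After op 3 fill(5,5,B) [4 cells changed]:
BBBBBBBBB
BBBBBBBBB
BBBBBBBBB
BBBBBBBBB
BBBBBBGBB
BBBBBBBBW
BBBBBBBBB
BBBBBBBBB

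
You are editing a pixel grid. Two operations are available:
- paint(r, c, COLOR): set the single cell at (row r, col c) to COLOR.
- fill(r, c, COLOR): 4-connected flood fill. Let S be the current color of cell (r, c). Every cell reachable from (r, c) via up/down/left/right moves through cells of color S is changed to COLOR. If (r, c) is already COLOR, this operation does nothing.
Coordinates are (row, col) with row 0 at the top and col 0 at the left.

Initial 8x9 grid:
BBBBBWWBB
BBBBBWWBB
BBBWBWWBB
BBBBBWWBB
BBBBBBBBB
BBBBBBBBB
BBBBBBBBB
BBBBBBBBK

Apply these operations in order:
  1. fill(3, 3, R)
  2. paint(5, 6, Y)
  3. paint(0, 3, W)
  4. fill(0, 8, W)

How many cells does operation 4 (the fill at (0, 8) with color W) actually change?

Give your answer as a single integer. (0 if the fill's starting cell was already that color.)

Answer: 60

Derivation:
After op 1 fill(3,3,R) [62 cells changed]:
RRRRRWWRR
RRRRRWWRR
RRRWRWWRR
RRRRRWWRR
RRRRRRRRR
RRRRRRRRR
RRRRRRRRR
RRRRRRRRK
After op 2 paint(5,6,Y):
RRRRRWWRR
RRRRRWWRR
RRRWRWWRR
RRRRRWWRR
RRRRRRRRR
RRRRRRYRR
RRRRRRRRR
RRRRRRRRK
After op 3 paint(0,3,W):
RRRWRWWRR
RRRRRWWRR
RRRWRWWRR
RRRRRWWRR
RRRRRRRRR
RRRRRRYRR
RRRRRRRRR
RRRRRRRRK
After op 4 fill(0,8,W) [60 cells changed]:
WWWWWWWWW
WWWWWWWWW
WWWWWWWWW
WWWWWWWWW
WWWWWWWWW
WWWWWWYWW
WWWWWWWWW
WWWWWWWWK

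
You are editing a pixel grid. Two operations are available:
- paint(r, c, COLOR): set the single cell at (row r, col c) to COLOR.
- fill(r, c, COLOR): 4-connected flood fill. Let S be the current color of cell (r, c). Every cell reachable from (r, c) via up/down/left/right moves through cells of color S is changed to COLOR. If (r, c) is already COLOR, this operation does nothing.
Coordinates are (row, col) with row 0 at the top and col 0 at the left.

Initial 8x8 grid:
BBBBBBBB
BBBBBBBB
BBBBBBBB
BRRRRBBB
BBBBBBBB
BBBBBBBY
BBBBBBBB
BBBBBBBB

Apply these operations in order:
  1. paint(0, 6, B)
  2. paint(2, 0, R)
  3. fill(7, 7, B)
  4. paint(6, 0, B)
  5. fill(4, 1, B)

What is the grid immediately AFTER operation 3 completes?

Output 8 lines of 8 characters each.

Answer: BBBBBBBB
BBBBBBBB
RBBBBBBB
BRRRRBBB
BBBBBBBB
BBBBBBBY
BBBBBBBB
BBBBBBBB

Derivation:
After op 1 paint(0,6,B):
BBBBBBBB
BBBBBBBB
BBBBBBBB
BRRRRBBB
BBBBBBBB
BBBBBBBY
BBBBBBBB
BBBBBBBB
After op 2 paint(2,0,R):
BBBBBBBB
BBBBBBBB
RBBBBBBB
BRRRRBBB
BBBBBBBB
BBBBBBBY
BBBBBBBB
BBBBBBBB
After op 3 fill(7,7,B) [0 cells changed]:
BBBBBBBB
BBBBBBBB
RBBBBBBB
BRRRRBBB
BBBBBBBB
BBBBBBBY
BBBBBBBB
BBBBBBBB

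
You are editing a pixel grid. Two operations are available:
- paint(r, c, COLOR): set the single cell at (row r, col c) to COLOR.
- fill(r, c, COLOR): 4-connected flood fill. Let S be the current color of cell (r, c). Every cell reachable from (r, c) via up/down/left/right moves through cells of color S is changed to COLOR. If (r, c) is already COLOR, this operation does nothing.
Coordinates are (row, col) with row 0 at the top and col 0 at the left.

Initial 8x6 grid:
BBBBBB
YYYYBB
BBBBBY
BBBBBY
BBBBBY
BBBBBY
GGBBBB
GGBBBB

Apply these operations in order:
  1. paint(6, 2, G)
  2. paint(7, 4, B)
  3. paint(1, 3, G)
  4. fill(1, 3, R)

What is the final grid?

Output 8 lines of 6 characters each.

After op 1 paint(6,2,G):
BBBBBB
YYYYBB
BBBBBY
BBBBBY
BBBBBY
BBBBBY
GGGBBB
GGBBBB
After op 2 paint(7,4,B):
BBBBBB
YYYYBB
BBBBBY
BBBBBY
BBBBBY
BBBBBY
GGGBBB
GGBBBB
After op 3 paint(1,3,G):
BBBBBB
YYYGBB
BBBBBY
BBBBBY
BBBBBY
BBBBBY
GGGBBB
GGBBBB
After op 4 fill(1,3,R) [1 cells changed]:
BBBBBB
YYYRBB
BBBBBY
BBBBBY
BBBBBY
BBBBBY
GGGBBB
GGBBBB

Answer: BBBBBB
YYYRBB
BBBBBY
BBBBBY
BBBBBY
BBBBBY
GGGBBB
GGBBBB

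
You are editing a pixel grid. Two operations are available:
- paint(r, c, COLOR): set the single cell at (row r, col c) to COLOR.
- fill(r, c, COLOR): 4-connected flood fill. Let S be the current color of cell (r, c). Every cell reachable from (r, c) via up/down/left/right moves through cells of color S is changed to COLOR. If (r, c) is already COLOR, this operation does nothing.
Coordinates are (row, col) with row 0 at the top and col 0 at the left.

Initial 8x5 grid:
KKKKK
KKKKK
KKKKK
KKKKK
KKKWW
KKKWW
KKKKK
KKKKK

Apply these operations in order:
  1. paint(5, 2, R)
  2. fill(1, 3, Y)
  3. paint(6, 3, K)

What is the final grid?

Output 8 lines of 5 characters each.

After op 1 paint(5,2,R):
KKKKK
KKKKK
KKKKK
KKKKK
KKKWW
KKRWW
KKKKK
KKKKK
After op 2 fill(1,3,Y) [35 cells changed]:
YYYYY
YYYYY
YYYYY
YYYYY
YYYWW
YYRWW
YYYYY
YYYYY
After op 3 paint(6,3,K):
YYYYY
YYYYY
YYYYY
YYYYY
YYYWW
YYRWW
YYYKY
YYYYY

Answer: YYYYY
YYYYY
YYYYY
YYYYY
YYYWW
YYRWW
YYYKY
YYYYY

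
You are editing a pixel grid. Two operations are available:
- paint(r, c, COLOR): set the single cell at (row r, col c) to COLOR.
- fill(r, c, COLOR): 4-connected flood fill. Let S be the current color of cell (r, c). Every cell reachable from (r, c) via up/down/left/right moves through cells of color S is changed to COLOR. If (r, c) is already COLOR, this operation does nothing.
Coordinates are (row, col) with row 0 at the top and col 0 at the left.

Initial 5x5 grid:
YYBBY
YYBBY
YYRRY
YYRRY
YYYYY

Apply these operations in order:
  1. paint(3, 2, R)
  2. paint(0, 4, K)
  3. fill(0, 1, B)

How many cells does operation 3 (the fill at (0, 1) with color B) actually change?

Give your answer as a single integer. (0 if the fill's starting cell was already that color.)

Answer: 16

Derivation:
After op 1 paint(3,2,R):
YYBBY
YYBBY
YYRRY
YYRRY
YYYYY
After op 2 paint(0,4,K):
YYBBK
YYBBY
YYRRY
YYRRY
YYYYY
After op 3 fill(0,1,B) [16 cells changed]:
BBBBK
BBBBB
BBRRB
BBRRB
BBBBB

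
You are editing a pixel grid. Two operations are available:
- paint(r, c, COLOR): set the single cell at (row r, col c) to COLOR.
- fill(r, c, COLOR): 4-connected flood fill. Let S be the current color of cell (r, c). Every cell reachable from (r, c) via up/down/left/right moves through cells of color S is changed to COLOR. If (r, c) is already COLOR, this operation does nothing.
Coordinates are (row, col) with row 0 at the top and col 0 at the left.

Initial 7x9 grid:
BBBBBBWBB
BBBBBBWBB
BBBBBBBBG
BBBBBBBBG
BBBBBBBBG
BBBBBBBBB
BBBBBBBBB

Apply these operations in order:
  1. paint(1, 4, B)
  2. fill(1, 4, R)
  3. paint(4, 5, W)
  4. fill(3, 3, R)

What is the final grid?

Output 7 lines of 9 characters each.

Answer: RRRRRRWRR
RRRRRRWRR
RRRRRRRRG
RRRRRRRRG
RRRRRWRRG
RRRRRRRRR
RRRRRRRRR

Derivation:
After op 1 paint(1,4,B):
BBBBBBWBB
BBBBBBWBB
BBBBBBBBG
BBBBBBBBG
BBBBBBBBG
BBBBBBBBB
BBBBBBBBB
After op 2 fill(1,4,R) [58 cells changed]:
RRRRRRWRR
RRRRRRWRR
RRRRRRRRG
RRRRRRRRG
RRRRRRRRG
RRRRRRRRR
RRRRRRRRR
After op 3 paint(4,5,W):
RRRRRRWRR
RRRRRRWRR
RRRRRRRRG
RRRRRRRRG
RRRRRWRRG
RRRRRRRRR
RRRRRRRRR
After op 4 fill(3,3,R) [0 cells changed]:
RRRRRRWRR
RRRRRRWRR
RRRRRRRRG
RRRRRRRRG
RRRRRWRRG
RRRRRRRRR
RRRRRRRRR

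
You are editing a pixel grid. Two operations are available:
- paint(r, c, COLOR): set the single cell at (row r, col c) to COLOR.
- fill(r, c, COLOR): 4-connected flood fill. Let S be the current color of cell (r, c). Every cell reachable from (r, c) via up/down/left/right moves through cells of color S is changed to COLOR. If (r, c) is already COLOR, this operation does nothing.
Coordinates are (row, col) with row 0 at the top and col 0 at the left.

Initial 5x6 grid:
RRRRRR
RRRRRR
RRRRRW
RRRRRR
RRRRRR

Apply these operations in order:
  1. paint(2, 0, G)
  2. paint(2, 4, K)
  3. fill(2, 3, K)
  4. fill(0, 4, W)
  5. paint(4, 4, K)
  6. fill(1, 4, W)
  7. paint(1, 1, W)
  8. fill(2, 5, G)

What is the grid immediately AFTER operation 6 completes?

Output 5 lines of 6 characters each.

Answer: WWWWWW
WWWWWW
GWWWWW
WWWWWW
WWWWKW

Derivation:
After op 1 paint(2,0,G):
RRRRRR
RRRRRR
GRRRRW
RRRRRR
RRRRRR
After op 2 paint(2,4,K):
RRRRRR
RRRRRR
GRRRKW
RRRRRR
RRRRRR
After op 3 fill(2,3,K) [27 cells changed]:
KKKKKK
KKKKKK
GKKKKW
KKKKKK
KKKKKK
After op 4 fill(0,4,W) [28 cells changed]:
WWWWWW
WWWWWW
GWWWWW
WWWWWW
WWWWWW
After op 5 paint(4,4,K):
WWWWWW
WWWWWW
GWWWWW
WWWWWW
WWWWKW
After op 6 fill(1,4,W) [0 cells changed]:
WWWWWW
WWWWWW
GWWWWW
WWWWWW
WWWWKW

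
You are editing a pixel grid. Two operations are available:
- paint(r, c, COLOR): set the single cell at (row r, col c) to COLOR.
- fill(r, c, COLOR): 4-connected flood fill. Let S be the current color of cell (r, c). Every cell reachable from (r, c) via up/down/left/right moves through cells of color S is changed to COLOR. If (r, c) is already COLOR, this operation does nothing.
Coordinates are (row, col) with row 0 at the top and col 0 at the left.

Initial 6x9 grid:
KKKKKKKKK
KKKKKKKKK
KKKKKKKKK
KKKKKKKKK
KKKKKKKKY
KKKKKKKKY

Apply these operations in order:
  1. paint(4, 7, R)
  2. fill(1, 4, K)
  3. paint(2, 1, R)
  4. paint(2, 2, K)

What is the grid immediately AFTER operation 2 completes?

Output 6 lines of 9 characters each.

After op 1 paint(4,7,R):
KKKKKKKKK
KKKKKKKKK
KKKKKKKKK
KKKKKKKKK
KKKKKKKRY
KKKKKKKKY
After op 2 fill(1,4,K) [0 cells changed]:
KKKKKKKKK
KKKKKKKKK
KKKKKKKKK
KKKKKKKKK
KKKKKKKRY
KKKKKKKKY

Answer: KKKKKKKKK
KKKKKKKKK
KKKKKKKKK
KKKKKKKKK
KKKKKKKRY
KKKKKKKKY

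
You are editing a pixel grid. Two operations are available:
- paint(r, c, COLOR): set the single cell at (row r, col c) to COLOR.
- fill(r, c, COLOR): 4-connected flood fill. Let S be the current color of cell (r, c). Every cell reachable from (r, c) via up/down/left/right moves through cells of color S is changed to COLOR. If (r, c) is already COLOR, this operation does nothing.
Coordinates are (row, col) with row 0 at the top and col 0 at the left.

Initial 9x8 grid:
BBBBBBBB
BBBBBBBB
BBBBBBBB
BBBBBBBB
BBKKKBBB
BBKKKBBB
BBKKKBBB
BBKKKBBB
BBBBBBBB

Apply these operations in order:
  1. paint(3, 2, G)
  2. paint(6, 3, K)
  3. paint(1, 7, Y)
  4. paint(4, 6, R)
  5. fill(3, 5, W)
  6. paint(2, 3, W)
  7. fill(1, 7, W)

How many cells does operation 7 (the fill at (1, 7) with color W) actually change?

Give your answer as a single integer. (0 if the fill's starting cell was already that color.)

After op 1 paint(3,2,G):
BBBBBBBB
BBBBBBBB
BBBBBBBB
BBGBBBBB
BBKKKBBB
BBKKKBBB
BBKKKBBB
BBKKKBBB
BBBBBBBB
After op 2 paint(6,3,K):
BBBBBBBB
BBBBBBBB
BBBBBBBB
BBGBBBBB
BBKKKBBB
BBKKKBBB
BBKKKBBB
BBKKKBBB
BBBBBBBB
After op 3 paint(1,7,Y):
BBBBBBBB
BBBBBBBY
BBBBBBBB
BBGBBBBB
BBKKKBBB
BBKKKBBB
BBKKKBBB
BBKKKBBB
BBBBBBBB
After op 4 paint(4,6,R):
BBBBBBBB
BBBBBBBY
BBBBBBBB
BBGBBBBB
BBKKKBRB
BBKKKBBB
BBKKKBBB
BBKKKBBB
BBBBBBBB
After op 5 fill(3,5,W) [57 cells changed]:
WWWWWWWW
WWWWWWWY
WWWWWWWW
WWGWWWWW
WWKKKWRW
WWKKKWWW
WWKKKWWW
WWKKKWWW
WWWWWWWW
After op 6 paint(2,3,W):
WWWWWWWW
WWWWWWWY
WWWWWWWW
WWGWWWWW
WWKKKWRW
WWKKKWWW
WWKKKWWW
WWKKKWWW
WWWWWWWW
After op 7 fill(1,7,W) [1 cells changed]:
WWWWWWWW
WWWWWWWW
WWWWWWWW
WWGWWWWW
WWKKKWRW
WWKKKWWW
WWKKKWWW
WWKKKWWW
WWWWWWWW

Answer: 1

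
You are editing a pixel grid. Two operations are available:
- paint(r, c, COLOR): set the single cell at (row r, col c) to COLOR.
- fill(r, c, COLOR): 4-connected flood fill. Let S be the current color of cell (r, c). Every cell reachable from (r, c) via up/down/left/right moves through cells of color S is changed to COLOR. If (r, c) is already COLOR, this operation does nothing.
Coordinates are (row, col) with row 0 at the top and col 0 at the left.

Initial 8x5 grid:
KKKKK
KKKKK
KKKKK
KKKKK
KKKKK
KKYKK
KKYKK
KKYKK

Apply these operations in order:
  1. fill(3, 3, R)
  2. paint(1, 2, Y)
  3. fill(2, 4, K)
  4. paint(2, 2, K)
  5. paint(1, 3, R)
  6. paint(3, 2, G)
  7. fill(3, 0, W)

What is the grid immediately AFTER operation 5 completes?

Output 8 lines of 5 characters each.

After op 1 fill(3,3,R) [37 cells changed]:
RRRRR
RRRRR
RRRRR
RRRRR
RRRRR
RRYRR
RRYRR
RRYRR
After op 2 paint(1,2,Y):
RRRRR
RRYRR
RRRRR
RRRRR
RRRRR
RRYRR
RRYRR
RRYRR
After op 3 fill(2,4,K) [36 cells changed]:
KKKKK
KKYKK
KKKKK
KKKKK
KKKKK
KKYKK
KKYKK
KKYKK
After op 4 paint(2,2,K):
KKKKK
KKYKK
KKKKK
KKKKK
KKKKK
KKYKK
KKYKK
KKYKK
After op 5 paint(1,3,R):
KKKKK
KKYRK
KKKKK
KKKKK
KKKKK
KKYKK
KKYKK
KKYKK

Answer: KKKKK
KKYRK
KKKKK
KKKKK
KKKKK
KKYKK
KKYKK
KKYKK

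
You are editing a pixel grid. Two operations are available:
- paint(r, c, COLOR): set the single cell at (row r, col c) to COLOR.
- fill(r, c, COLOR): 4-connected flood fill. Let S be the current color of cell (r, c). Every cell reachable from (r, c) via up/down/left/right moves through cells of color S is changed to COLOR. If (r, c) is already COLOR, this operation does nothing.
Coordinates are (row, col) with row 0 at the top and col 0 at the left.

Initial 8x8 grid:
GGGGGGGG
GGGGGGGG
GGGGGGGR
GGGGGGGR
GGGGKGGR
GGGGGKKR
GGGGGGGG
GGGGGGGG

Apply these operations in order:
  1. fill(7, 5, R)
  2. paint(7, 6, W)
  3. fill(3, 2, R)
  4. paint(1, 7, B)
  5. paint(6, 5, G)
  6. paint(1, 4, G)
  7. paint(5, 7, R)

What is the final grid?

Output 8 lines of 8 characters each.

Answer: RRRRRRRR
RRRRGRRB
RRRRRRRR
RRRRRRRR
RRRRKRRR
RRRRRKKR
RRRRRGRR
RRRRRRWR

Derivation:
After op 1 fill(7,5,R) [57 cells changed]:
RRRRRRRR
RRRRRRRR
RRRRRRRR
RRRRRRRR
RRRRKRRR
RRRRRKKR
RRRRRRRR
RRRRRRRR
After op 2 paint(7,6,W):
RRRRRRRR
RRRRRRRR
RRRRRRRR
RRRRRRRR
RRRRKRRR
RRRRRKKR
RRRRRRRR
RRRRRRWR
After op 3 fill(3,2,R) [0 cells changed]:
RRRRRRRR
RRRRRRRR
RRRRRRRR
RRRRRRRR
RRRRKRRR
RRRRRKKR
RRRRRRRR
RRRRRRWR
After op 4 paint(1,7,B):
RRRRRRRR
RRRRRRRB
RRRRRRRR
RRRRRRRR
RRRRKRRR
RRRRRKKR
RRRRRRRR
RRRRRRWR
After op 5 paint(6,5,G):
RRRRRRRR
RRRRRRRB
RRRRRRRR
RRRRRRRR
RRRRKRRR
RRRRRKKR
RRRRRGRR
RRRRRRWR
After op 6 paint(1,4,G):
RRRRRRRR
RRRRGRRB
RRRRRRRR
RRRRRRRR
RRRRKRRR
RRRRRKKR
RRRRRGRR
RRRRRRWR
After op 7 paint(5,7,R):
RRRRRRRR
RRRRGRRB
RRRRRRRR
RRRRRRRR
RRRRKRRR
RRRRRKKR
RRRRRGRR
RRRRRRWR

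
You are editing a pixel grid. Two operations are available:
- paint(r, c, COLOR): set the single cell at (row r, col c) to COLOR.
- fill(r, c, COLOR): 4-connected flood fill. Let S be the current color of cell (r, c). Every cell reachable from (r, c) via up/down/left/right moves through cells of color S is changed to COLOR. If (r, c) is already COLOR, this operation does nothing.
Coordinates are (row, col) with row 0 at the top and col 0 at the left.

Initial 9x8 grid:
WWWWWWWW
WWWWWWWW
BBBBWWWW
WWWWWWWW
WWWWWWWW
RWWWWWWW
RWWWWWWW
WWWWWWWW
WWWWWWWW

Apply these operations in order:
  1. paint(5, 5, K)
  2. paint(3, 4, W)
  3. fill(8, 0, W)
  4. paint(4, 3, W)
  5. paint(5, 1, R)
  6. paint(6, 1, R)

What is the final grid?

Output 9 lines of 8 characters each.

After op 1 paint(5,5,K):
WWWWWWWW
WWWWWWWW
BBBBWWWW
WWWWWWWW
WWWWWWWW
RWWWWKWW
RWWWWWWW
WWWWWWWW
WWWWWWWW
After op 2 paint(3,4,W):
WWWWWWWW
WWWWWWWW
BBBBWWWW
WWWWWWWW
WWWWWWWW
RWWWWKWW
RWWWWWWW
WWWWWWWW
WWWWWWWW
After op 3 fill(8,0,W) [0 cells changed]:
WWWWWWWW
WWWWWWWW
BBBBWWWW
WWWWWWWW
WWWWWWWW
RWWWWKWW
RWWWWWWW
WWWWWWWW
WWWWWWWW
After op 4 paint(4,3,W):
WWWWWWWW
WWWWWWWW
BBBBWWWW
WWWWWWWW
WWWWWWWW
RWWWWKWW
RWWWWWWW
WWWWWWWW
WWWWWWWW
After op 5 paint(5,1,R):
WWWWWWWW
WWWWWWWW
BBBBWWWW
WWWWWWWW
WWWWWWWW
RRWWWKWW
RWWWWWWW
WWWWWWWW
WWWWWWWW
After op 6 paint(6,1,R):
WWWWWWWW
WWWWWWWW
BBBBWWWW
WWWWWWWW
WWWWWWWW
RRWWWKWW
RRWWWWWW
WWWWWWWW
WWWWWWWW

Answer: WWWWWWWW
WWWWWWWW
BBBBWWWW
WWWWWWWW
WWWWWWWW
RRWWWKWW
RRWWWWWW
WWWWWWWW
WWWWWWWW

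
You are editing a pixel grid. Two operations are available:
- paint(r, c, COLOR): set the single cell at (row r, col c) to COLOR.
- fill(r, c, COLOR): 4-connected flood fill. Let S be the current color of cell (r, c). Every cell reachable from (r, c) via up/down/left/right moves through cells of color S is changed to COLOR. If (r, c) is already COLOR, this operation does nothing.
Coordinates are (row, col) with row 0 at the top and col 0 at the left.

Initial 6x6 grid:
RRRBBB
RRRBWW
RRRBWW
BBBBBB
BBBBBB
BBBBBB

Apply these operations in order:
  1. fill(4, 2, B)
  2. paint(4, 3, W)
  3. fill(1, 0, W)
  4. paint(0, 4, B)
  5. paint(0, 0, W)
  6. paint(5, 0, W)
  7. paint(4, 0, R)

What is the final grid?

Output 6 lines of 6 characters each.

Answer: WWWBBB
WWWBWW
WWWBWW
BBBBBB
RBBWBB
WBBBBB

Derivation:
After op 1 fill(4,2,B) [0 cells changed]:
RRRBBB
RRRBWW
RRRBWW
BBBBBB
BBBBBB
BBBBBB
After op 2 paint(4,3,W):
RRRBBB
RRRBWW
RRRBWW
BBBBBB
BBBWBB
BBBBBB
After op 3 fill(1,0,W) [9 cells changed]:
WWWBBB
WWWBWW
WWWBWW
BBBBBB
BBBWBB
BBBBBB
After op 4 paint(0,4,B):
WWWBBB
WWWBWW
WWWBWW
BBBBBB
BBBWBB
BBBBBB
After op 5 paint(0,0,W):
WWWBBB
WWWBWW
WWWBWW
BBBBBB
BBBWBB
BBBBBB
After op 6 paint(5,0,W):
WWWBBB
WWWBWW
WWWBWW
BBBBBB
BBBWBB
WBBBBB
After op 7 paint(4,0,R):
WWWBBB
WWWBWW
WWWBWW
BBBBBB
RBBWBB
WBBBBB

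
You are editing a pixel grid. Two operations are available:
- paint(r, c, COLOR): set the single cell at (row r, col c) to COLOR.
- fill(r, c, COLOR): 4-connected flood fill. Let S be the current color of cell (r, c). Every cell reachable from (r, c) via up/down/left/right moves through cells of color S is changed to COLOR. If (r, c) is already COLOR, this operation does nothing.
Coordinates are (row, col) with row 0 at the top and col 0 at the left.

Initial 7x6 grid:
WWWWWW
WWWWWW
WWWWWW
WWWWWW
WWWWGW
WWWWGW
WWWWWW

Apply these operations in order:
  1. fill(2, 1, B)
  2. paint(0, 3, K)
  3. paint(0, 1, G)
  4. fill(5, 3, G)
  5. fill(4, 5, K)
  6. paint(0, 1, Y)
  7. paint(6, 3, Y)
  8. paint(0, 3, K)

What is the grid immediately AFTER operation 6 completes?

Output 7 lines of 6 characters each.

Answer: KYKKKK
KKKKKK
KKKKKK
KKKKKK
KKKKKK
KKKKKK
KKKKKK

Derivation:
After op 1 fill(2,1,B) [40 cells changed]:
BBBBBB
BBBBBB
BBBBBB
BBBBBB
BBBBGB
BBBBGB
BBBBBB
After op 2 paint(0,3,K):
BBBKBB
BBBBBB
BBBBBB
BBBBBB
BBBBGB
BBBBGB
BBBBBB
After op 3 paint(0,1,G):
BGBKBB
BBBBBB
BBBBBB
BBBBBB
BBBBGB
BBBBGB
BBBBBB
After op 4 fill(5,3,G) [38 cells changed]:
GGGKGG
GGGGGG
GGGGGG
GGGGGG
GGGGGG
GGGGGG
GGGGGG
After op 5 fill(4,5,K) [41 cells changed]:
KKKKKK
KKKKKK
KKKKKK
KKKKKK
KKKKKK
KKKKKK
KKKKKK
After op 6 paint(0,1,Y):
KYKKKK
KKKKKK
KKKKKK
KKKKKK
KKKKKK
KKKKKK
KKKKKK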